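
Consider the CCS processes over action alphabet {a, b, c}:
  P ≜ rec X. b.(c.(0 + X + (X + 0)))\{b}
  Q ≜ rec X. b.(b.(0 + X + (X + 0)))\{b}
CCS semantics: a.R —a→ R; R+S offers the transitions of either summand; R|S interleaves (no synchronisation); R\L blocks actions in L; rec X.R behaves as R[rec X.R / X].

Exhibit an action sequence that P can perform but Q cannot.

bc

Reachable graph of P (3 states):
  s0 = rec X. b.(c.(0 + X + (X + 0)))\{b} ⊢ =b=> s1
  s1 = (c.(0 + (rec X. b.(c.(0 + X + (X + 0)))\{b}) + ((rec X. b.(c.(0 + X + (X + 0)))\{b}) + 0)))\{b} ⊢ =c=> s2
  s2 = (0 + (rec X. b.(c.(0 + X + (X + 0)))\{b}) + ((rec X. b.(c.(0 + X + (X + 0)))\{b}) + 0))\{b} ⊢ ·
Reachable graph of Q (2 states):
  t0 = rec X. b.(b.(0 + X + (X + 0)))\{b} ⊢ =b=> t1
  t1 = (b.(0 + (rec X. b.(b.(0 + X + (X + 0)))\{b}) + ((rec X. b.(b.(0 + X + (X + 0)))\{b}) + 0)))\{b} ⊢ ·
Trace ⟨bc⟩ through P, begin at {s0}:
  [1] b ⇒ {s1}
  [2] c ⇒ {s2}
  — P admits the full trace.
Trace ⟨bc⟩ through Q, begin at {t0}:
  [1] b ⇒ {t1}
  [2] c ⇒ ∅ (Q stuck)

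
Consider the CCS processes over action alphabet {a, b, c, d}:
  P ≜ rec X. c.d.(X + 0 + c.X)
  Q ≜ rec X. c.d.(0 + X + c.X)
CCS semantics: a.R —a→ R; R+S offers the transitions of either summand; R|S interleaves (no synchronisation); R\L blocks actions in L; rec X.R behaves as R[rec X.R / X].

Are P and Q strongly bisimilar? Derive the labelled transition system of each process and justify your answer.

LTS(P): 3 reachable states
  u0 = rec X. c.d.(X + 0 + c.X) → =c=> u1
  u1 = d.((rec X. c.d.(X + 0 + c.X)) + 0 + c.(rec X. c.d.(X + 0 + c.X))) → =d=> u2
  u2 = (rec X. c.d.(X + 0 + c.X)) + 0 + c.(rec X. c.d.(X + 0 + c.X)) → =c=> u0, =c=> u1
LTS(Q): 3 reachable states
  v0 = rec X. c.d.(0 + X + c.X) → =c=> v1
  v1 = d.(0 + (rec X. c.d.(0 + X + c.X)) + c.(rec X. c.d.(0 + X + c.X))) → =d=> v2
  v2 = 0 + (rec X. c.d.(0 + X + c.X)) + c.(rec X. c.d.(0 + X + c.X)) → =c=> v0, =c=> v1
Bisimilarity quotient blocks:
  B0 = {u0, v0}
  B1 = {u1, v1}
  B2 = {u2, v2}
u0 ∈ B0, v0 ∈ B0 → same block

P ~ Q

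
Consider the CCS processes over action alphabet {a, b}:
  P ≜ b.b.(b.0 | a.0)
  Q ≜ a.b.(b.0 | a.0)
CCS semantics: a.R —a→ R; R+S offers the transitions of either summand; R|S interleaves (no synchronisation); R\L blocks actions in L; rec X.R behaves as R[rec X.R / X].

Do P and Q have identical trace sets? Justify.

LTS(P): 6 reachable states
  s0 = b.b.(b.0 | a.0) → =b=> s1
  s1 = b.(b.0 | a.0) → =b=> s2
  s2 = b.0 | a.0 → =a=> s3, =b=> s4
  s3 = b.0 | 0 → =b=> s5
  s4 = 0 | a.0 → =a=> s5
  s5 = 0 | 0 → deadlocked
LTS(Q): 6 reachable states
  t0 = a.b.(b.0 | a.0) → =a=> t1
  t1 = b.(b.0 | a.0) → =b=> t2
  t2 = b.0 | a.0 → =a=> t3, =b=> t4
  t3 = b.0 | 0 → =b=> t5
  t4 = 0 | a.0 → =a=> t5
  t5 = 0 | 0 → deadlocked
Trace ⟨b⟩ through P, begin at {s0}:
  step 1 (b): {s1}
  ✓ P
Trace ⟨b⟩ through Q, begin at {t0}:
  step 1 (b): no successor for Q

traces(P) ≠ traces(Q) — witness ⟨b⟩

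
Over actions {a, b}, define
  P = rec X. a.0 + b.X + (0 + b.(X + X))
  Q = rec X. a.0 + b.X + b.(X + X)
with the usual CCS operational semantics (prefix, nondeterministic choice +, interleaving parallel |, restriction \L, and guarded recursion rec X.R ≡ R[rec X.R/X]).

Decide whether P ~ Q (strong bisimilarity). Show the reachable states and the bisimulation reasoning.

Reachable graph of P (3 states):
  u0 = rec X. a.0 + b.X + (0 + b.(X + X)) has moves =a=> u1, =b=> u0, =b=> u2
  u1 = 0 has moves (no moves)
  u2 = (rec X. a.0 + b.X + (0 + b.(X + X))) + (rec X. a.0 + b.X + (0 + b.(X + X))) has moves =a=> u1, =b=> u0, =b=> u2
Reachable graph of Q (3 states):
  v0 = rec X. a.0 + b.X + b.(X + X) has moves =a=> v1, =b=> v0, =b=> v2
  v1 = 0 has moves (no moves)
  v2 = (rec X. a.0 + b.X + b.(X + X)) + (rec X. a.0 + b.X + b.(X + X)) has moves =a=> v1, =b=> v0, =b=> v2
Coarsest stable partition (strong bisimilarity classes):
  B0 = {u0, u2, v0, v2}
  B1 = {u1, v1}
u0 ∈ B0, v0 ∈ B0 → same block

YES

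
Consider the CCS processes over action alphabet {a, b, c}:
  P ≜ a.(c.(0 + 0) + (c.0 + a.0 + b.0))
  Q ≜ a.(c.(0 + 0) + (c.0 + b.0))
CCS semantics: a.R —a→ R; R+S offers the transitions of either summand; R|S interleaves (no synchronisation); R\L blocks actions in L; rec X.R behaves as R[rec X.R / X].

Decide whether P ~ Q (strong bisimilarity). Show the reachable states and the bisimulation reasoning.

not bisimilar

Reachable graph of P (4 states):
  u0 = a.(c.(0 + 0) + (c.0 + a.0 + b.0)) → =a=> u1
  u1 = c.(0 + 0) + (c.0 + a.0 + b.0) → =a=> u2, =b=> u2, =c=> u2, =c=> u3
  u2 = 0 → ·
  u3 = 0 + 0 → ·
Reachable graph of Q (4 states):
  v0 = a.(c.(0 + 0) + (c.0 + b.0)) → =a=> v1
  v1 = c.(0 + 0) + (c.0 + b.0) → =b=> v2, =c=> v2, =c=> v3
  v2 = 0 → ·
  v3 = 0 + 0 → ·
Partition-refinement fixed point:
  B0 = {u0}
  B1 = {u1}
  B2 = {u2, u3, v2, v3}
  B3 = {v0}
  B4 = {v1}
u0 ∈ B0, v0 ∈ B3 → different blocks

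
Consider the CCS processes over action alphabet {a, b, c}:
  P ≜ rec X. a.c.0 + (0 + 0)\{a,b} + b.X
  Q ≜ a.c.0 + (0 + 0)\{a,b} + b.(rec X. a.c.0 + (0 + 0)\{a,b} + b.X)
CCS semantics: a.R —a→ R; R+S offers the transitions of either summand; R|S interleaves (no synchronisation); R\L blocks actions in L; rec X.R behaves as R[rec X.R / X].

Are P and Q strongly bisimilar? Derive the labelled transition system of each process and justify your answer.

LTS(P): 3 reachable states
  p0 = rec X. a.c.0 + (0 + 0)\{a,b} + b.X | -a-> p1, -b-> p0
  p1 = c.0 | -c-> p2
  p2 = 0 | stopped
LTS(Q): 4 reachable states
  q0 = a.c.0 + (0 + 0)\{a,b} + b.(rec X. a.c.0 + (0 + 0)\{a,b} + b.X) | -a-> q1, -b-> q2
  q1 = c.0 | -c-> q3
  q2 = rec X. a.c.0 + (0 + 0)\{a,b} + b.X | -a-> q1, -b-> q2
  q3 = 0 | stopped
Bisimilarity quotient blocks:
  B0 = {p0, q0, q2}
  B1 = {p1, q1}
  B2 = {p2, q3}
p0 ∈ B0, q0 ∈ B0 → same block

YES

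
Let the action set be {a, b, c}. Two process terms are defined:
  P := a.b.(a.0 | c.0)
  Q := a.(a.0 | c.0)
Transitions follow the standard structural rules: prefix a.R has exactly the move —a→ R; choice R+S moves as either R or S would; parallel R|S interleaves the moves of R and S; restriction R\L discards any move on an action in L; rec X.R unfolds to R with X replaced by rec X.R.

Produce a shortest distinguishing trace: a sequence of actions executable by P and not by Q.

LTS(P): 6 reachable states
  s0 = a.b.(a.0 | c.0) → —a→ s1
  s1 = b.(a.0 | c.0) → —b→ s2
  s2 = a.0 | c.0 → —a→ s3, —c→ s4
  s3 = 0 | c.0 → —c→ s5
  s4 = a.0 | 0 → —a→ s5
  s5 = 0 | 0 → ∅
LTS(Q): 5 reachable states
  t0 = a.(a.0 | c.0) → —a→ t1
  t1 = a.0 | c.0 → —a→ t2, —c→ t3
  t2 = 0 | c.0 → —c→ t4
  t3 = a.0 | 0 → —a→ t4
  t4 = 0 | 0 → ∅
Trace ⟨ab⟩ through P, begin at {s0}:
  after a @ step 1: {s1}
  after b @ step 2: {s2}
  — P admits the full trace.
Trace ⟨ab⟩ through Q, begin at {t0}:
  after a @ step 1: {t1}
  after b @ step 2: ∅  — Q cannot continue

ab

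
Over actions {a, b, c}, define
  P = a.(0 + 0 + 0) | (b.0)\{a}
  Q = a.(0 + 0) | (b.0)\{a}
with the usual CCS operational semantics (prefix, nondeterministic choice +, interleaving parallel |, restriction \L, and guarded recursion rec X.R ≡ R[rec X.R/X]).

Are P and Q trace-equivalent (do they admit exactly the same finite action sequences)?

LTS(P): 4 reachable states
  s0 = a.(0 + 0 + 0) | (b.0)\{a} → --a--▸ s1, --b--▸ s2
  s1 = (0 + 0 + 0) | (b.0)\{a} → --b--▸ s3
  s2 = a.(0 + 0 + 0) | 0\{a} → --a--▸ s3
  s3 = (0 + 0 + 0) | 0\{a} → (no moves)
LTS(Q): 4 reachable states
  t0 = a.(0 + 0) | (b.0)\{a} → --a--▸ t1, --b--▸ t2
  t1 = (0 + 0) | (b.0)\{a} → --b--▸ t3
  t2 = a.(0 + 0) | 0\{a} → --a--▸ t3
  t3 = (0 + 0) | 0\{a} → (no moves)
Bisimilarity quotient blocks:
  B0 = {s0, t0}
  B1 = {s1, t1}
  B2 = {s3, t3}
  B3 = {s2, t2}
s0 ∈ B0, t0 ∈ B0 → same block
Bisimilar ⇒ trace-equivalent.

traces(P) = traces(Q)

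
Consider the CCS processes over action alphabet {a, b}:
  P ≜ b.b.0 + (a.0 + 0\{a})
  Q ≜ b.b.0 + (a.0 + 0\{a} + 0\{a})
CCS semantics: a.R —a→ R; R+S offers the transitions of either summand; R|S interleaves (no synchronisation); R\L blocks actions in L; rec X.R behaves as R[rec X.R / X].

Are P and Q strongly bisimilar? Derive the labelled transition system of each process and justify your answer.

LTS(P): 3 reachable states
  u0 = b.b.0 + (a.0 + 0\{a}) | —a→ u1, —b→ u2
  u1 = 0 | (no moves)
  u2 = b.0 | —b→ u1
LTS(Q): 3 reachable states
  v0 = b.b.0 + (a.0 + 0\{a} + 0\{a}) | —a→ v1, —b→ v2
  v1 = 0 | (no moves)
  v2 = b.0 | —b→ v1
Coarsest stable partition (strong bisimilarity classes):
  B0 = {u0, v0}
  B1 = {u1, v1}
  B2 = {u2, v2}
u0 ∈ B0, v0 ∈ B0 → same block

bisimilar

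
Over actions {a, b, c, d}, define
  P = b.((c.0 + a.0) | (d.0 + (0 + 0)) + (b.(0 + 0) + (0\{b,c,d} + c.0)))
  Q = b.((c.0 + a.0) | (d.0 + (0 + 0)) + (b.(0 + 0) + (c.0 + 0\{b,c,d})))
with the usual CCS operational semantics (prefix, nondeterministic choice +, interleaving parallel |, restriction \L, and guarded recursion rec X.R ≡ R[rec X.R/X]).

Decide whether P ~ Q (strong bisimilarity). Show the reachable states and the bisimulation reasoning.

P ~ Q

LTS(P): 7 reachable states
  p0 = b.((c.0 + a.0) | (d.0 + (0 + 0)) + (b.(0 + 0) + (0\{b,c,d} + c.0))) :: ··b··> p1
  p1 = (c.0 + a.0) | (d.0 + (0 + 0)) + (b.(0 + 0) + (0\{b,c,d} + c.0)) :: ··a··> p2, ··b··> p3, ··c··> p2, ··c··> p4, ··d··> p5
  p2 = 0 | (d.0 + (0 + 0)) :: ··d··> p6
  p3 = 0 + 0 :: deadlocked
  p4 = 0 :: deadlocked
  p5 = (c.0 + a.0) | 0 :: ··a··> p6, ··c··> p6
  p6 = 0 | 0 :: deadlocked
LTS(Q): 7 reachable states
  q0 = b.((c.0 + a.0) | (d.0 + (0 + 0)) + (b.(0 + 0) + (c.0 + 0\{b,c,d}))) :: ··b··> q1
  q1 = (c.0 + a.0) | (d.0 + (0 + 0)) + (b.(0 + 0) + (c.0 + 0\{b,c,d})) :: ··a··> q2, ··b··> q3, ··c··> q2, ··c··> q4, ··d··> q5
  q2 = 0 | (d.0 + (0 + 0)) :: ··d··> q6
  q3 = 0 + 0 :: deadlocked
  q4 = 0 :: deadlocked
  q5 = (c.0 + a.0) | 0 :: ··a··> q6, ··c··> q6
  q6 = 0 | 0 :: deadlocked
Partition-refinement fixed point:
  B0 = {p0, q0}
  B1 = {p1, q1}
  B2 = {p2, q2}
  B3 = {p3, p4, p6, q3, q4, q6}
  B4 = {p5, q5}
p0 ∈ B0, q0 ∈ B0 → same block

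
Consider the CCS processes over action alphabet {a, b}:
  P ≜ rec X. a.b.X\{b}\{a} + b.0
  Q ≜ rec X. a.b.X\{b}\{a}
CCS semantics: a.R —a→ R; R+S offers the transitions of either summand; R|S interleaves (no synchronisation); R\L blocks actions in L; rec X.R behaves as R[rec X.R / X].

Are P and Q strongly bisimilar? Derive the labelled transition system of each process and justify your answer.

not bisimilar

P's transition system — 4 states:
  s0 = rec X. a.b.X\{b}\{a} + b.0 ⊢ -a-> s1, -b-> s2
  s1 = b.(rec X. a.b.X\{b}\{a} + b.0)\{b}\{a} ⊢ -b-> s3
  s2 = 0 ⊢ (no moves)
  s3 = (rec X. a.b.X\{b}\{a} + b.0)\{b}\{a} ⊢ (no moves)
Q's transition system — 3 states:
  t0 = rec X. a.b.X\{b}\{a} ⊢ -a-> t1
  t1 = b.(rec X. a.b.X\{b}\{a})\{b}\{a} ⊢ -b-> t2
  t2 = (rec X. a.b.X\{b}\{a})\{b}\{a} ⊢ (no moves)
Coarsest stable partition (strong bisimilarity classes):
  B0 = {s0}
  B1 = {s2, s3, t2}
  B2 = {s1, t1}
  B3 = {t0}
s0 ∈ B0, t0 ∈ B3 → different blocks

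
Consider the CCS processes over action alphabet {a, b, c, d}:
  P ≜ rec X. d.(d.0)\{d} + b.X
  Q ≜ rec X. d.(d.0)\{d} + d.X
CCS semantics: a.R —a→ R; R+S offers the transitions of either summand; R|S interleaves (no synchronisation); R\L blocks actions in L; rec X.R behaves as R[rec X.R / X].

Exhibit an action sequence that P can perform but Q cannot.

P's transition system — 2 states:
  u0 = rec X. d.(d.0)\{d} + b.X :: -b-> u0, -d-> u1
  u1 = (d.0)\{d} :: (no moves)
Q's transition system — 2 states:
  v0 = rec X. d.(d.0)\{d} + d.X :: -d-> v0, -d-> v1
  v1 = (d.0)\{d} :: (no moves)
Trace ⟨b⟩ through P, begin at {u0}:
  step 1 (b): {u0}
  ✓ P
Trace ⟨b⟩ through Q, begin at {v0}:
  step 1 (b): ∅  — Q cannot continue

b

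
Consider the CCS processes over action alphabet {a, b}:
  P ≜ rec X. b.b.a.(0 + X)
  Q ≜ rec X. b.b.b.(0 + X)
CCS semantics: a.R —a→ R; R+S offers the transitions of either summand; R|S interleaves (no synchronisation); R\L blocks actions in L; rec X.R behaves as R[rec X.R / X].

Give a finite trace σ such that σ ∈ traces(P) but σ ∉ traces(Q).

bba

Reachable graph of P (4 states):
  p0 = rec X. b.b.a.(0 + X) → ··b··> p1
  p1 = b.a.(0 + (rec X. b.b.a.(0 + X))) → ··b··> p2
  p2 = a.(0 + (rec X. b.b.a.(0 + X))) → ··a··> p3
  p3 = 0 + (rec X. b.b.a.(0 + X)) → ··b··> p1
Reachable graph of Q (4 states):
  q0 = rec X. b.b.b.(0 + X) → ··b··> q1
  q1 = b.b.(0 + (rec X. b.b.b.(0 + X))) → ··b··> q2
  q2 = b.(0 + (rec X. b.b.b.(0 + X))) → ··b··> q3
  q3 = 0 + (rec X. b.b.b.(0 + X)) → ··b··> q1
Trace ⟨bba⟩ through P, begin at {p0}:
  after b @ step 1: {p1}
  after b @ step 2: {p2}
  after a @ step 3: {p3}
  — P admits the full trace.
Trace ⟨bba⟩ through Q, begin at {q0}:
  after b @ step 1: {q1}
  after b @ step 2: {q2}
  after a @ step 3: no successor for Q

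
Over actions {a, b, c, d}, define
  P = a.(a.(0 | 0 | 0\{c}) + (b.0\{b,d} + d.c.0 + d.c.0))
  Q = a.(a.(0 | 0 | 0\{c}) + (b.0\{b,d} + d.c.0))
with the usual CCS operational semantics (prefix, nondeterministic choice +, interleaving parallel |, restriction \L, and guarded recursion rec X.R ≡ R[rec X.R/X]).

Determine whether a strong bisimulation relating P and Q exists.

bisimilar

P's transition system — 6 states:
  p0 = a.(a.(0 | 0 | 0\{c}) + (b.0\{b,d} + d.c.0 + d.c.0)) :: ··a··> p1
  p1 = a.(0 | 0 | 0\{c}) + (b.0\{b,d} + d.c.0 + d.c.0) :: ··a··> p2, ··b··> p3, ··d··> p4
  p2 = 0 | 0 | 0\{c} :: ∅
  p3 = 0\{b,d} :: ∅
  p4 = c.0 :: ··c··> p5
  p5 = 0 :: ∅
Q's transition system — 6 states:
  q0 = a.(a.(0 | 0 | 0\{c}) + (b.0\{b,d} + d.c.0)) :: ··a··> q1
  q1 = a.(0 | 0 | 0\{c}) + (b.0\{b,d} + d.c.0) :: ··a··> q2, ··b··> q3, ··d··> q4
  q2 = 0 | 0 | 0\{c} :: ∅
  q3 = 0\{b,d} :: ∅
  q4 = c.0 :: ··c··> q5
  q5 = 0 :: ∅
Coarsest stable partition (strong bisimilarity classes):
  B0 = {p0, q0}
  B1 = {p1, q1}
  B2 = {p4, q4}
  B3 = {p2, p3, p5, q2, q3, q5}
p0 ∈ B0, q0 ∈ B0 → same block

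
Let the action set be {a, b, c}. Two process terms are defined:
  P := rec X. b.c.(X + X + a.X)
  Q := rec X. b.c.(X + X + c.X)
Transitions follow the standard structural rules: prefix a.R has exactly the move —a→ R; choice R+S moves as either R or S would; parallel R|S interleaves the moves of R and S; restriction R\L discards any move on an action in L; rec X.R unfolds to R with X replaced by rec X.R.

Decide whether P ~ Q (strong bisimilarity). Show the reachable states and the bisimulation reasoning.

NO

LTS(P): 3 reachable states
  s0 = rec X. b.c.(X + X + a.X) ⊢ -b-> s1
  s1 = c.((rec X. b.c.(X + X + a.X)) + (rec X. b.c.(X + X + a.X)) + a.(rec X. b.c.(X + X + a.X))) ⊢ -c-> s2
  s2 = (rec X. b.c.(X + X + a.X)) + (rec X. b.c.(X + X + a.X)) + a.(rec X. b.c.(X + X + a.X)) ⊢ -a-> s0, -b-> s1
LTS(Q): 3 reachable states
  t0 = rec X. b.c.(X + X + c.X) ⊢ -b-> t1
  t1 = c.((rec X. b.c.(X + X + c.X)) + (rec X. b.c.(X + X + c.X)) + c.(rec X. b.c.(X + X + c.X))) ⊢ -c-> t2
  t2 = (rec X. b.c.(X + X + c.X)) + (rec X. b.c.(X + X + c.X)) + c.(rec X. b.c.(X + X + c.X)) ⊢ -b-> t1, -c-> t0
Bisimilarity quotient blocks:
  B0 = {s0}
  B1 = {s1}
  B2 = {s2}
  B3 = {t0}
  B4 = {t1}
  B5 = {t2}
s0 ∈ B0, t0 ∈ B3 → different blocks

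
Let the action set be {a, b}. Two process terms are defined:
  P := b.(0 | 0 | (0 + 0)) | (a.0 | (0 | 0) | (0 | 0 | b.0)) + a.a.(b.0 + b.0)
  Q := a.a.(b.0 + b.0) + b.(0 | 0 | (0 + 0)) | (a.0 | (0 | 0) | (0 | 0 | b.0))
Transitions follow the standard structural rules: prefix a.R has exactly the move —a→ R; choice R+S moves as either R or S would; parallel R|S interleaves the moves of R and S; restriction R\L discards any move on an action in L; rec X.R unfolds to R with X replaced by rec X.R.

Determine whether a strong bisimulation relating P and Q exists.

YES

LTS(P): 11 reachable states
  p0 = b.(0 | 0 | (0 + 0)) | (a.0 | (0 | 0) | (0 | 0 | b.0)) + a.a.(b.0 + b.0) | --a--▸ p1, --a--▸ p2, --b--▸ p3, --b--▸ p4
  p1 = a.(b.0 + b.0) | --a--▸ p5
  p2 = b.(0 | 0 | (0 + 0)) | (0 | (0 | 0) | (0 | 0 | b.0)) | --b--▸ p6, --b--▸ p7
  p3 = 0 | 0 | (0 + 0) | (a.0 | (0 | 0) | (0 | 0 | b.0)) | --a--▸ p6, --b--▸ p8
  p4 = b.(0 | 0 | (0 + 0)) | (a.0 | (0 | 0) | (0 | 0 | 0)) | --a--▸ p7, --b--▸ p8
  p5 = b.0 + b.0 | --b--▸ p9
  p6 = 0 | 0 | (0 + 0) | (0 | (0 | 0) | (0 | 0 | b.0)) | --b--▸ p10
  p7 = b.(0 | 0 | (0 + 0)) | (0 | (0 | 0) | (0 | 0 | 0)) | --b--▸ p10
  p8 = 0 | 0 | (0 + 0) | (a.0 | (0 | 0) | (0 | 0 | 0)) | --a--▸ p10
  p9 = 0 | ·
  p10 = 0 | 0 | (0 + 0) | (0 | (0 | 0) | (0 | 0 | 0)) | ·
LTS(Q): 11 reachable states
  q0 = a.a.(b.0 + b.0) + b.(0 | 0 | (0 + 0)) | (a.0 | (0 | 0) | (0 | 0 | b.0)) | --a--▸ q1, --a--▸ q2, --b--▸ q3, --b--▸ q4
  q1 = a.(b.0 + b.0) | --a--▸ q5
  q2 = b.(0 | 0 | (0 + 0)) | (0 | (0 | 0) | (0 | 0 | b.0)) | --b--▸ q6, --b--▸ q7
  q3 = 0 | 0 | (0 + 0) | (a.0 | (0 | 0) | (0 | 0 | b.0)) | --a--▸ q6, --b--▸ q8
  q4 = b.(0 | 0 | (0 + 0)) | (a.0 | (0 | 0) | (0 | 0 | 0)) | --a--▸ q7, --b--▸ q8
  q5 = b.0 + b.0 | --b--▸ q9
  q6 = 0 | 0 | (0 + 0) | (0 | (0 | 0) | (0 | 0 | b.0)) | --b--▸ q10
  q7 = b.(0 | 0 | (0 + 0)) | (0 | (0 | 0) | (0 | 0 | 0)) | --b--▸ q10
  q8 = 0 | 0 | (0 + 0) | (a.0 | (0 | 0) | (0 | 0 | 0)) | --a--▸ q10
  q9 = 0 | ·
  q10 = 0 | 0 | (0 + 0) | (0 | (0 | 0) | (0 | 0 | 0)) | ·
Partition-refinement fixed point:
  B0 = {p0, q0}
  B1 = {p3, p4, q3, q4}
  B2 = {p8, q8}
  B3 = {p10, p9, q10, q9}
  B4 = {p5, p6, p7, q5, q6, q7}
  B5 = {p2, q2}
  B6 = {p1, q1}
p0 ∈ B0, q0 ∈ B0 → same block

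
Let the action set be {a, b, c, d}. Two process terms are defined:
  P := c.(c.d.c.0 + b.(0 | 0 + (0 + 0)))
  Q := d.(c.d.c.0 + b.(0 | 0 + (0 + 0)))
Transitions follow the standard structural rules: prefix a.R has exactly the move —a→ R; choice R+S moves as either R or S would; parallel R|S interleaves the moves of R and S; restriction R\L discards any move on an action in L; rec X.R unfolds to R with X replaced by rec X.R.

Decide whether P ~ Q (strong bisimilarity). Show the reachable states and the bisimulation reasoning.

NO

LTS(P): 6 reachable states
  p0 = c.(c.d.c.0 + b.(0 | 0 + (0 + 0))) ⊢ =c=> p1
  p1 = c.d.c.0 + b.(0 | 0 + (0 + 0)) ⊢ =b=> p2, =c=> p3
  p2 = 0 | 0 + (0 + 0) ⊢ ∅
  p3 = d.c.0 ⊢ =d=> p4
  p4 = c.0 ⊢ =c=> p5
  p5 = 0 ⊢ ∅
LTS(Q): 6 reachable states
  q0 = d.(c.d.c.0 + b.(0 | 0 + (0 + 0))) ⊢ =d=> q1
  q1 = c.d.c.0 + b.(0 | 0 + (0 + 0)) ⊢ =b=> q2, =c=> q3
  q2 = 0 | 0 + (0 + 0) ⊢ ∅
  q3 = d.c.0 ⊢ =d=> q4
  q4 = c.0 ⊢ =c=> q5
  q5 = 0 ⊢ ∅
Partition-refinement fixed point:
  B0 = {p0}
  B1 = {p1, q1}
  B2 = {p3, q3}
  B3 = {p4, q4}
  B4 = {p2, p5, q2, q5}
  B5 = {q0}
p0 ∈ B0, q0 ∈ B5 → different blocks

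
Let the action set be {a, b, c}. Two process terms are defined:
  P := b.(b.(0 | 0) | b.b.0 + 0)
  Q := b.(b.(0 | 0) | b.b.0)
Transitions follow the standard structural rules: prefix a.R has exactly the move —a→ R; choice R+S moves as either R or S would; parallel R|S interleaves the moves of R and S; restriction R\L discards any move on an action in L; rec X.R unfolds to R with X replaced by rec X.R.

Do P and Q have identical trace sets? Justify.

traces(P) = traces(Q)

Reachable graph of P (7 states):
  s0 = b.(b.(0 | 0) | b.b.0 + 0) → -b-> s1
  s1 = b.(0 | 0) | b.b.0 + 0 → -b-> s2, -b-> s3
  s2 = 0 | 0 | b.b.0 → -b-> s4
  s3 = b.(0 | 0) | b.0 → -b-> s4, -b-> s5
  s4 = 0 | 0 | b.0 → -b-> s6
  s5 = b.(0 | 0) | 0 → -b-> s6
  s6 = 0 | 0 | 0 → ·
Reachable graph of Q (7 states):
  t0 = b.(b.(0 | 0) | b.b.0) → -b-> t1
  t1 = b.(0 | 0) | b.b.0 → -b-> t2, -b-> t3
  t2 = 0 | 0 | b.b.0 → -b-> t4
  t3 = b.(0 | 0) | b.0 → -b-> t4, -b-> t5
  t4 = 0 | 0 | b.0 → -b-> t6
  t5 = b.(0 | 0) | 0 → -b-> t6
  t6 = 0 | 0 | 0 → ·
Coarsest stable partition (strong bisimilarity classes):
  B0 = {s0, t0}
  B1 = {s1, t1}
  B2 = {s2, s3, t2, t3}
  B3 = {s4, s5, t4, t5}
  B4 = {s6, t6}
s0 ∈ B0, t0 ∈ B0 → same block
Bisimilar ⇒ trace-equivalent.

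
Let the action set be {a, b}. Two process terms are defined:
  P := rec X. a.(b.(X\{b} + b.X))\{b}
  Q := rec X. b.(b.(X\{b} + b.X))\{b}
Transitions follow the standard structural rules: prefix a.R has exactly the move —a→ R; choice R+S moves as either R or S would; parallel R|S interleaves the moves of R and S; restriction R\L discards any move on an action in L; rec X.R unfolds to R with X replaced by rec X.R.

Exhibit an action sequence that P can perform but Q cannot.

LTS(P): 2 reachable states
  u0 = rec X. a.(b.(X\{b} + b.X))\{b} has moves --a--▸ u1
  u1 = (b.((rec X. a.(b.(X\{b} + b.X))\{b})\{b} + b.(rec X. a.(b.(X\{b} + b.X))\{b})))\{b} has moves stopped
LTS(Q): 2 reachable states
  v0 = rec X. b.(b.(X\{b} + b.X))\{b} has moves --b--▸ v1
  v1 = (b.((rec X. b.(b.(X\{b} + b.X))\{b})\{b} + b.(rec X. b.(b.(X\{b} + b.X))\{b})))\{b} has moves stopped
Run σ = ⟨a⟩ on P: start {u0}
  [1] a ⇒ {u1}
  P completes σ.
Run σ = ⟨a⟩ on Q: start {v0}
  [1] a ⇒ no successor for Q

a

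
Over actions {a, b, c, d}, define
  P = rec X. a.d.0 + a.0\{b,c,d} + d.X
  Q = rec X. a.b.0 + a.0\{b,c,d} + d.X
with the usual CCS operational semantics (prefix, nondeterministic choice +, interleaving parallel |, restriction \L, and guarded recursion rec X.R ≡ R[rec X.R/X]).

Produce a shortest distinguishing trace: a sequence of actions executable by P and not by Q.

ad

LTS(P): 4 reachable states
  u0 = rec X. a.d.0 + a.0\{b,c,d} + d.X ⊢ --a--▸ u1, --a--▸ u2, --d--▸ u0
  u1 = 0\{b,c,d} ⊢ (no moves)
  u2 = d.0 ⊢ --d--▸ u3
  u3 = 0 ⊢ (no moves)
LTS(Q): 4 reachable states
  v0 = rec X. a.b.0 + a.0\{b,c,d} + d.X ⊢ --a--▸ v1, --a--▸ v2, --d--▸ v0
  v1 = 0\{b,c,d} ⊢ (no moves)
  v2 = b.0 ⊢ --b--▸ v3
  v3 = 0 ⊢ (no moves)
Run σ = ⟨ad⟩ on P: start {u0}
  after a @ step 1: {u1, u2}
  after d @ step 2: {u3}
  P completes σ.
Run σ = ⟨ad⟩ on Q: start {v0}
  after a @ step 1: {v1, v2}
  after d @ step 2: ∅ (Q stuck)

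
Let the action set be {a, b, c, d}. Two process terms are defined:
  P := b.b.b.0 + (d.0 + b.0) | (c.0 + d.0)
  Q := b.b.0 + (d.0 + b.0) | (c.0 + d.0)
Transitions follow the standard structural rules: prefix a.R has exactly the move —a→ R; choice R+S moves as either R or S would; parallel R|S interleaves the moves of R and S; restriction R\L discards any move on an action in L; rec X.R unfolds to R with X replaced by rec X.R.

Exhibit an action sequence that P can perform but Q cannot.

bbb

LTS(P): 7 reachable states
  u0 = b.b.b.0 + (d.0 + b.0) | (c.0 + d.0) | ··b··> u1, ··b··> u2, ··c··> u3, ··d··> u1, ··d··> u3
  u1 = 0 | (c.0 + d.0) | ··c··> u4, ··d··> u4
  u2 = b.b.0 | ··b··> u5
  u3 = (d.0 + b.0) | 0 | ··b··> u4, ··d··> u4
  u4 = 0 | 0 | ∅
  u5 = b.0 | ··b··> u6
  u6 = 0 | ∅
LTS(Q): 6 reachable states
  v0 = b.b.0 + (d.0 + b.0) | (c.0 + d.0) | ··b··> v1, ··b··> v2, ··c··> v3, ··d··> v1, ··d··> v3
  v1 = 0 | (c.0 + d.0) | ··c··> v4, ··d··> v4
  v2 = b.0 | ··b··> v5
  v3 = (d.0 + b.0) | 0 | ··b··> v4, ··d··> v4
  v4 = 0 | 0 | ∅
  v5 = 0 | ∅
Trace ⟨bbb⟩ through P, begin at {u0}:
  [1] b ⇒ {u1, u2}
  [2] b ⇒ {u5}
  [3] b ⇒ {u6}
  P completes σ.
Trace ⟨bbb⟩ through Q, begin at {v0}:
  [1] b ⇒ {v1, v2}
  [2] b ⇒ {v5}
  [3] b ⇒ ∅ (Q stuck)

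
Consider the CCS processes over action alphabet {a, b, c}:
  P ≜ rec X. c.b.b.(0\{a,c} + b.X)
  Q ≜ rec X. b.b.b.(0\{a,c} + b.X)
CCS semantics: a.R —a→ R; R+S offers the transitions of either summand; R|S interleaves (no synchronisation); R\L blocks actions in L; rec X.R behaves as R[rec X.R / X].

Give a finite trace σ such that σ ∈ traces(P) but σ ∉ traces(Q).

LTS(P): 4 reachable states
  s0 = rec X. c.b.b.(0\{a,c} + b.X) :: —c→ s1
  s1 = b.b.(0\{a,c} + b.(rec X. c.b.b.(0\{a,c} + b.X))) :: —b→ s2
  s2 = b.(0\{a,c} + b.(rec X. c.b.b.(0\{a,c} + b.X))) :: —b→ s3
  s3 = 0\{a,c} + b.(rec X. c.b.b.(0\{a,c} + b.X)) :: —b→ s0
LTS(Q): 4 reachable states
  t0 = rec X. b.b.b.(0\{a,c} + b.X) :: —b→ t1
  t1 = b.b.(0\{a,c} + b.(rec X. b.b.b.(0\{a,c} + b.X))) :: —b→ t2
  t2 = b.(0\{a,c} + b.(rec X. b.b.b.(0\{a,c} + b.X))) :: —b→ t3
  t3 = 0\{a,c} + b.(rec X. b.b.b.(0\{a,c} + b.X)) :: —b→ t0
Run σ = ⟨c⟩ on P: start {s0}
  after c @ step 1: {s1}
  ✓ P
Run σ = ⟨c⟩ on Q: start {t0}
  after c @ step 1: no successor for Q

c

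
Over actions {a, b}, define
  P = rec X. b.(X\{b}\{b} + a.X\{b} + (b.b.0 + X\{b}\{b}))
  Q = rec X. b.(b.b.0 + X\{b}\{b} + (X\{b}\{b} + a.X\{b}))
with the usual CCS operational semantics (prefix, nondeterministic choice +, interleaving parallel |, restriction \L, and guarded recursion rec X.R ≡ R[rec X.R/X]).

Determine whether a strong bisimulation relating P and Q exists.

P's transition system — 5 states:
  u0 = rec X. b.(X\{b}\{b} + a.X\{b} + (b.b.0 + X\{b}\{b})) :: --b--▸ u1
  u1 = (rec X. b.(X\{b}\{b} + a.X\{b} + (b.b.0 + X\{b}\{b})))\{b}\{b} + a.(rec X. b.(X\{b}\{b} + a.X\{b} + (b.b.0 + X\{b}\{b})))\{b} + (b.b.0 + (rec X. b.(X\{b}\{b} + a.X\{b} + (b.b.0 + X\{b}\{b})))\{b}\{b}) :: --a--▸ u2, --b--▸ u3
  u2 = (rec X. b.(X\{b}\{b} + a.X\{b} + (b.b.0 + X\{b}\{b})))\{b} :: deadlocked
  u3 = b.0 :: --b--▸ u4
  u4 = 0 :: deadlocked
Q's transition system — 5 states:
  v0 = rec X. b.(b.b.0 + X\{b}\{b} + (X\{b}\{b} + a.X\{b})) :: --b--▸ v1
  v1 = b.b.0 + (rec X. b.(b.b.0 + X\{b}\{b} + (X\{b}\{b} + a.X\{b})))\{b}\{b} + ((rec X. b.(b.b.0 + X\{b}\{b} + (X\{b}\{b} + a.X\{b})))\{b}\{b} + a.(rec X. b.(b.b.0 + X\{b}\{b} + (X\{b}\{b} + a.X\{b})))\{b}) :: --a--▸ v2, --b--▸ v3
  v2 = (rec X. b.(b.b.0 + X\{b}\{b} + (X\{b}\{b} + a.X\{b})))\{b} :: deadlocked
  v3 = b.0 :: --b--▸ v4
  v4 = 0 :: deadlocked
Bisimilarity quotient blocks:
  B0 = {u0, v0}
  B1 = {u1, v1}
  B2 = {u3, v3}
  B3 = {u2, u4, v2, v4}
u0 ∈ B0, v0 ∈ B0 → same block

YES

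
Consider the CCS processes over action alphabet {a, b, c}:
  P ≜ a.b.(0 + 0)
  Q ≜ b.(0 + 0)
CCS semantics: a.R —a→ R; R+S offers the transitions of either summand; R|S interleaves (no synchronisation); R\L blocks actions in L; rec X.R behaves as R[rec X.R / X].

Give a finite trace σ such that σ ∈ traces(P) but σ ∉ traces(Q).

LTS(P): 3 reachable states
  u0 = a.b.(0 + 0) | =a=> u1
  u1 = b.(0 + 0) | =b=> u2
  u2 = 0 + 0 | ∅
LTS(Q): 2 reachable states
  v0 = b.(0 + 0) | =b=> v1
  v1 = 0 + 0 | ∅
Executing a from P (initial set {u0}):
  step 1 (a): {u1}
  — P admits the full trace.
Executing a from Q (initial set {v0}):
  step 1 (a): ∅ (Q stuck)

a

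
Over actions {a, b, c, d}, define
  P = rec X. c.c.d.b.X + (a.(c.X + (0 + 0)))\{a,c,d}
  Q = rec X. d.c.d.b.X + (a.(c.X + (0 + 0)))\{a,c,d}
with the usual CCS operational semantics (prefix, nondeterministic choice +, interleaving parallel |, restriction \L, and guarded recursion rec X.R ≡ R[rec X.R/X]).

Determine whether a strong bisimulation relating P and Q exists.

Reachable graph of P (4 states):
  s0 = rec X. c.c.d.b.X + (a.(c.X + (0 + 0)))\{a,c,d} has moves ··c··> s1
  s1 = c.d.b.(rec X. c.c.d.b.X + (a.(c.X + (0 + 0)))\{a,c,d}) has moves ··c··> s2
  s2 = d.b.(rec X. c.c.d.b.X + (a.(c.X + (0 + 0)))\{a,c,d}) has moves ··d··> s3
  s3 = b.(rec X. c.c.d.b.X + (a.(c.X + (0 + 0)))\{a,c,d}) has moves ··b··> s0
Reachable graph of Q (4 states):
  t0 = rec X. d.c.d.b.X + (a.(c.X + (0 + 0)))\{a,c,d} has moves ··d··> t1
  t1 = c.d.b.(rec X. d.c.d.b.X + (a.(c.X + (0 + 0)))\{a,c,d}) has moves ··c··> t2
  t2 = d.b.(rec X. d.c.d.b.X + (a.(c.X + (0 + 0)))\{a,c,d}) has moves ··d··> t3
  t3 = b.(rec X. d.c.d.b.X + (a.(c.X + (0 + 0)))\{a,c,d}) has moves ··b··> t0
Coarsest stable partition (strong bisimilarity classes):
  B0 = {s0}
  B1 = {s1}
  B2 = {s2}
  B3 = {s3}
  B4 = {t0}
  B5 = {t1}
  B6 = {t2}
  B7 = {t3}
s0 ∈ B0, t0 ∈ B4 → different blocks

not bisimilar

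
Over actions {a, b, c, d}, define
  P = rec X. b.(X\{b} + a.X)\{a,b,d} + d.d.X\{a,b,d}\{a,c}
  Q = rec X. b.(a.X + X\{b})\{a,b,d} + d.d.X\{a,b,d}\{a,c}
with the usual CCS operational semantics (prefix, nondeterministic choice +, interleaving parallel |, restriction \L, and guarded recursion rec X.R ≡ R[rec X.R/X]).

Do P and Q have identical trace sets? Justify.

LTS(P): 4 reachable states
  u0 = rec X. b.(X\{b} + a.X)\{a,b,d} + d.d.X\{a,b,d}\{a,c} ⊢ -b-> u1, -d-> u2
  u1 = ((rec X. b.(X\{b} + a.X)\{a,b,d} + d.d.X\{a,b,d}\{a,c})\{b} + a.(rec X. b.(X\{b} + a.X)\{a,b,d} + d.d.X\{a,b,d}\{a,c}))\{a,b,d} ⊢ stopped
  u2 = d.(rec X. b.(X\{b} + a.X)\{a,b,d} + d.d.X\{a,b,d}\{a,c})\{a,b,d}\{a,c} ⊢ -d-> u3
  u3 = (rec X. b.(X\{b} + a.X)\{a,b,d} + d.d.X\{a,b,d}\{a,c})\{a,b,d}\{a,c} ⊢ stopped
LTS(Q): 4 reachable states
  v0 = rec X. b.(a.X + X\{b})\{a,b,d} + d.d.X\{a,b,d}\{a,c} ⊢ -b-> v1, -d-> v2
  v1 = (a.(rec X. b.(a.X + X\{b})\{a,b,d} + d.d.X\{a,b,d}\{a,c}) + (rec X. b.(a.X + X\{b})\{a,b,d} + d.d.X\{a,b,d}\{a,c})\{b})\{a,b,d} ⊢ stopped
  v2 = d.(rec X. b.(a.X + X\{b})\{a,b,d} + d.d.X\{a,b,d}\{a,c})\{a,b,d}\{a,c} ⊢ -d-> v3
  v3 = (rec X. b.(a.X + X\{b})\{a,b,d} + d.d.X\{a,b,d}\{a,c})\{a,b,d}\{a,c} ⊢ stopped
Partition-refinement fixed point:
  B0 = {u0, v0}
  B1 = {u2, v2}
  B2 = {u1, u3, v1, v3}
u0 ∈ B0, v0 ∈ B0 → same block
Bisimilar ⇒ trace-equivalent.

traces(P) = traces(Q)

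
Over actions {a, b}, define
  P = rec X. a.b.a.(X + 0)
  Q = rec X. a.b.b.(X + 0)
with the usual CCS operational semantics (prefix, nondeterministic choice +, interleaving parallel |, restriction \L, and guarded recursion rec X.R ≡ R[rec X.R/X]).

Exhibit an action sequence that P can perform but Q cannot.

Reachable graph of P (4 states):
  s0 = rec X. a.b.a.(X + 0) | -a-> s1
  s1 = b.a.((rec X. a.b.a.(X + 0)) + 0) | -b-> s2
  s2 = a.((rec X. a.b.a.(X + 0)) + 0) | -a-> s3
  s3 = (rec X. a.b.a.(X + 0)) + 0 | -a-> s1
Reachable graph of Q (4 states):
  t0 = rec X. a.b.b.(X + 0) | -a-> t1
  t1 = b.b.((rec X. a.b.b.(X + 0)) + 0) | -b-> t2
  t2 = b.((rec X. a.b.b.(X + 0)) + 0) | -b-> t3
  t3 = (rec X. a.b.b.(X + 0)) + 0 | -a-> t1
Run σ = ⟨aba⟩ on P: start {s0}
  after a @ step 1: {s1}
  after b @ step 2: {s2}
  after a @ step 3: {s3}
  — P admits the full trace.
Run σ = ⟨aba⟩ on Q: start {t0}
  after a @ step 1: {t1}
  after b @ step 2: {t2}
  after a @ step 3: ∅  — Q cannot continue

aba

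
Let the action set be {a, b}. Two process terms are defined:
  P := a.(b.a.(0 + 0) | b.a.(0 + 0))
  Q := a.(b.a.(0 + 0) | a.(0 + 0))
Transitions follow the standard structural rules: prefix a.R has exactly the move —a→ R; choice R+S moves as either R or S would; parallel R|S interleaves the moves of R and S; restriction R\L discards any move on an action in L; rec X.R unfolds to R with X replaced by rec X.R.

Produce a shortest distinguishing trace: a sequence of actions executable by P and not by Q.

P's transition system — 10 states:
  p0 = a.(b.a.(0 + 0) | b.a.(0 + 0)) ⊢ ··a··> p1
  p1 = b.a.(0 + 0) | b.a.(0 + 0) ⊢ ··b··> p2, ··b··> p3
  p2 = a.(0 + 0) | b.a.(0 + 0) ⊢ ··a··> p4, ··b··> p5
  p3 = b.a.(0 + 0) | a.(0 + 0) ⊢ ··a··> p6, ··b··> p5
  p4 = (0 + 0) | b.a.(0 + 0) ⊢ ··b··> p7
  p5 = a.(0 + 0) | a.(0 + 0) ⊢ ··a··> p7, ··a··> p8
  p6 = b.a.(0 + 0) | (0 + 0) ⊢ ··b··> p8
  p7 = (0 + 0) | a.(0 + 0) ⊢ ··a··> p9
  p8 = a.(0 + 0) | (0 + 0) ⊢ ··a··> p9
  p9 = (0 + 0) | (0 + 0) ⊢ deadlocked
Q's transition system — 7 states:
  q0 = a.(b.a.(0 + 0) | a.(0 + 0)) ⊢ ··a··> q1
  q1 = b.a.(0 + 0) | a.(0 + 0) ⊢ ··a··> q2, ··b··> q3
  q2 = b.a.(0 + 0) | (0 + 0) ⊢ ··b··> q4
  q3 = a.(0 + 0) | a.(0 + 0) ⊢ ··a··> q4, ··a··> q5
  q4 = a.(0 + 0) | (0 + 0) ⊢ ··a··> q6
  q5 = (0 + 0) | a.(0 + 0) ⊢ ··a··> q6
  q6 = (0 + 0) | (0 + 0) ⊢ deadlocked
Run σ = ⟨abb⟩ on P: start {p0}
  [1] a ⇒ {p1}
  [2] b ⇒ {p2, p3}
  [3] b ⇒ {p5}
  P completes σ.
Run σ = ⟨abb⟩ on Q: start {q0}
  [1] a ⇒ {q1}
  [2] b ⇒ {q3}
  [3] b ⇒ no successor for Q

abb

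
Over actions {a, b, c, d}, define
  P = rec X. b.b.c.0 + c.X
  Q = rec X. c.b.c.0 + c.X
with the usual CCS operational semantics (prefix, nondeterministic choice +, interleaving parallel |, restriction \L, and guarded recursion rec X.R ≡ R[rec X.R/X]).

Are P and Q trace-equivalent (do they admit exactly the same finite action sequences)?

traces(P) ≠ traces(Q) — witness ⟨b⟩

LTS(P): 4 reachable states
  p0 = rec X. b.b.c.0 + c.X has moves -b-> p1, -c-> p0
  p1 = b.c.0 has moves -b-> p2
  p2 = c.0 has moves -c-> p3
  p3 = 0 has moves ∅
LTS(Q): 4 reachable states
  q0 = rec X. c.b.c.0 + c.X has moves -c-> q0, -c-> q1
  q1 = b.c.0 has moves -b-> q2
  q2 = c.0 has moves -c-> q3
  q3 = 0 has moves ∅
Run σ = ⟨b⟩ on P: start {p0}
  after b @ step 1: {p1}
  P completes σ.
Run σ = ⟨b⟩ on Q: start {q0}
  after b @ step 1: ∅ (Q stuck)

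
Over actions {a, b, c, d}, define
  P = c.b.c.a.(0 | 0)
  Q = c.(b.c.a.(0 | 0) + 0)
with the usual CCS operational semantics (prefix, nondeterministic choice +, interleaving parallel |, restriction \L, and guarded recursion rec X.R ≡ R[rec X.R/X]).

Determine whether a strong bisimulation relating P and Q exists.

P's transition system — 5 states:
  s0 = c.b.c.a.(0 | 0) ⊢ —c→ s1
  s1 = b.c.a.(0 | 0) ⊢ —b→ s2
  s2 = c.a.(0 | 0) ⊢ —c→ s3
  s3 = a.(0 | 0) ⊢ —a→ s4
  s4 = 0 | 0 ⊢ ·
Q's transition system — 5 states:
  t0 = c.(b.c.a.(0 | 0) + 0) ⊢ —c→ t1
  t1 = b.c.a.(0 | 0) + 0 ⊢ —b→ t2
  t2 = c.a.(0 | 0) ⊢ —c→ t3
  t3 = a.(0 | 0) ⊢ —a→ t4
  t4 = 0 | 0 ⊢ ·
Bisimilarity quotient blocks:
  B0 = {s0, t0}
  B1 = {s1, t1}
  B2 = {s2, t2}
  B3 = {s3, t3}
  B4 = {s4, t4}
s0 ∈ B0, t0 ∈ B0 → same block

bisimilar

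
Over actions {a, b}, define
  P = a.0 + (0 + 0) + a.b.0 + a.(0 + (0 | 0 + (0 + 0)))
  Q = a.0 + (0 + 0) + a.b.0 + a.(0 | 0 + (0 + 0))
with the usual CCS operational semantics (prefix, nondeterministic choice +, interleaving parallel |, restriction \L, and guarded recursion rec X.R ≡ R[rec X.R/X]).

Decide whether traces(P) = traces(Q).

LTS(P): 4 reachable states
  s0 = a.0 + (0 + 0) + a.b.0 + a.(0 + (0 | 0 + (0 + 0))) | ··a··> s1, ··a··> s2, ··a··> s3
  s1 = 0 | deadlocked
  s2 = 0 + (0 | 0 + (0 + 0)) | deadlocked
  s3 = b.0 | ··b··> s1
LTS(Q): 4 reachable states
  t0 = a.0 + (0 + 0) + a.b.0 + a.(0 | 0 + (0 + 0)) | ··a··> t1, ··a··> t2, ··a··> t3
  t1 = 0 | deadlocked
  t2 = 0 | 0 + (0 + 0) | deadlocked
  t3 = b.0 | ··b··> t1
Bisimilarity quotient blocks:
  B0 = {s0, t0}
  B1 = {s1, s2, t1, t2}
  B2 = {s3, t3}
s0 ∈ B0, t0 ∈ B0 → same block
Bisimilar ⇒ trace-equivalent.

trace-equivalent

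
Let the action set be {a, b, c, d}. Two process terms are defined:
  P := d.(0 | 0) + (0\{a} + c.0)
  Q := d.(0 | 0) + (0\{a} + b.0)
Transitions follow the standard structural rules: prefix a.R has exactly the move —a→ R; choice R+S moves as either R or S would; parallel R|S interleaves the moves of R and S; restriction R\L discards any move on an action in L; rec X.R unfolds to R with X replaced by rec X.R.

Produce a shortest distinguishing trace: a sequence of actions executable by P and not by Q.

Reachable graph of P (3 states):
  s0 = d.(0 | 0) + (0\{a} + c.0) → -c-> s1, -d-> s2
  s1 = 0 → ·
  s2 = 0 | 0 → ·
Reachable graph of Q (3 states):
  t0 = d.(0 | 0) + (0\{a} + b.0) → -b-> t1, -d-> t2
  t1 = 0 → ·
  t2 = 0 | 0 → ·
Trace ⟨c⟩ through P, begin at {s0}:
  [1] c ⇒ {s1}
  — P admits the full trace.
Trace ⟨c⟩ through Q, begin at {t0}:
  [1] c ⇒ no successor for Q

c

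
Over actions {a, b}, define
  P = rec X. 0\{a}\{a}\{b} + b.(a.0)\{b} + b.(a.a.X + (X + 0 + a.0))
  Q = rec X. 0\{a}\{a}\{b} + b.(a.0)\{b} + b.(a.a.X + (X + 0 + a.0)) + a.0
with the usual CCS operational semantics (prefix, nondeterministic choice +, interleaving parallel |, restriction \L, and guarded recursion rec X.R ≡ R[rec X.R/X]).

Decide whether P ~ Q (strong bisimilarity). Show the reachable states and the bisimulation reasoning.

LTS(P): 6 reachable states
  p0 = rec X. 0\{a}\{a}\{b} + b.(a.0)\{b} + b.(a.a.X + (X + 0 + a.0)) has moves —b→ p1, —b→ p2
  p1 = (a.0)\{b} has moves —a→ p3
  p2 = a.a.(rec X. 0\{a}\{a}\{b} + b.(a.0)\{b} + b.(a.a.X + (X + 0 + a.0))) + ((rec X. 0\{a}\{a}\{b} + b.(a.0)\{b} + b.(a.a.X + (X + 0 + a.0))) + 0 + a.0) has moves —a→ p4, —a→ p5, —b→ p1, —b→ p2
  p3 = 0\{b} has moves deadlocked
  p4 = 0 has moves deadlocked
  p5 = a.(rec X. 0\{a}\{a}\{b} + b.(a.0)\{b} + b.(a.a.X + (X + 0 + a.0))) has moves —a→ p0
LTS(Q): 6 reachable states
  q0 = rec X. 0\{a}\{a}\{b} + b.(a.0)\{b} + b.(a.a.X + (X + 0 + a.0)) + a.0 has moves —a→ q1, —b→ q2, —b→ q3
  q1 = 0 has moves deadlocked
  q2 = (a.0)\{b} has moves —a→ q4
  q3 = a.a.(rec X. 0\{a}\{a}\{b} + b.(a.0)\{b} + b.(a.a.X + (X + 0 + a.0)) + a.0) + ((rec X. 0\{a}\{a}\{b} + b.(a.0)\{b} + b.(a.a.X + (X + 0 + a.0)) + a.0) + 0 + a.0) has moves —a→ q1, —a→ q5, —b→ q2, —b→ q3
  q4 = 0\{b} has moves deadlocked
  q5 = a.(rec X. 0\{a}\{a}\{b} + b.(a.0)\{b} + b.(a.a.X + (X + 0 + a.0)) + a.0) has moves —a→ q0
Coarsest stable partition (strong bisimilarity classes):
  B0 = {p0}
  B1 = {p2}
  B2 = {p3, p4, q1, q4}
  B3 = {p5}
  B4 = {p1, q2}
  B5 = {q0}
  B6 = {q3}
  B7 = {q5}
p0 ∈ B0, q0 ∈ B5 → different blocks

not bisimilar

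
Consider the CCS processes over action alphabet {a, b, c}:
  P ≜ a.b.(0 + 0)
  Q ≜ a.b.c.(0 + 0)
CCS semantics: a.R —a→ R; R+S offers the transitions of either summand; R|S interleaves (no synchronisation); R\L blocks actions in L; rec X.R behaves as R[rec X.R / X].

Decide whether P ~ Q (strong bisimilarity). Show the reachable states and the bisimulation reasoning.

P's transition system — 3 states:
  s0 = a.b.(0 + 0) | —a→ s1
  s1 = b.(0 + 0) | —b→ s2
  s2 = 0 + 0 | deadlocked
Q's transition system — 4 states:
  t0 = a.b.c.(0 + 0) | —a→ t1
  t1 = b.c.(0 + 0) | —b→ t2
  t2 = c.(0 + 0) | —c→ t3
  t3 = 0 + 0 | deadlocked
Partition-refinement fixed point:
  B0 = {s0}
  B1 = {s1}
  B2 = {s2, t3}
  B3 = {t0}
  B4 = {t1}
  B5 = {t2}
s0 ∈ B0, t0 ∈ B3 → different blocks

not bisimilar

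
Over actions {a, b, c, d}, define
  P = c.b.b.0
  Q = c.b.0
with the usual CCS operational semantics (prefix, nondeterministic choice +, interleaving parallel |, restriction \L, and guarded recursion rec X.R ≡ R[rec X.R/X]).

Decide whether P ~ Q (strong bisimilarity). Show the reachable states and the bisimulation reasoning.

not bisimilar

P's transition system — 4 states:
  s0 = c.b.b.0 has moves --c--▸ s1
  s1 = b.b.0 has moves --b--▸ s2
  s2 = b.0 has moves --b--▸ s3
  s3 = 0 has moves deadlocked
Q's transition system — 3 states:
  t0 = c.b.0 has moves --c--▸ t1
  t1 = b.0 has moves --b--▸ t2
  t2 = 0 has moves deadlocked
Bisimilarity quotient blocks:
  B0 = {s0}
  B1 = {s1}
  B2 = {s2, t1}
  B3 = {s3, t2}
  B4 = {t0}
s0 ∈ B0, t0 ∈ B4 → different blocks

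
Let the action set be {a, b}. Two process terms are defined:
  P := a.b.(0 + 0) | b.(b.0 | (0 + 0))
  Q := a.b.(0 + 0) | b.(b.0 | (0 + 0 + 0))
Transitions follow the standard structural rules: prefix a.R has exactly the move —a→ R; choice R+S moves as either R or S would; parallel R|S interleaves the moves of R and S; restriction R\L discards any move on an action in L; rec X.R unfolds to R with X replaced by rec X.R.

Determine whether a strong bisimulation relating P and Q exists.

P's transition system — 9 states:
  u0 = a.b.(0 + 0) | b.(b.0 | (0 + 0)) | —a→ u1, —b→ u2
  u1 = b.(0 + 0) | b.(b.0 | (0 + 0)) | —b→ u3, —b→ u4
  u2 = a.b.(0 + 0) | (b.0 | (0 + 0)) | —a→ u4, —b→ u5
  u3 = (0 + 0) | b.(b.0 | (0 + 0)) | —b→ u6
  u4 = b.(0 + 0) | (b.0 | (0 + 0)) | —b→ u6, —b→ u7
  u5 = a.b.(0 + 0) | (0 | (0 + 0)) | —a→ u7
  u6 = (0 + 0) | (b.0 | (0 + 0)) | —b→ u8
  u7 = b.(0 + 0) | (0 | (0 + 0)) | —b→ u8
  u8 = (0 + 0) | (0 | (0 + 0)) | stopped
Q's transition system — 9 states:
  v0 = a.b.(0 + 0) | b.(b.0 | (0 + 0 + 0)) | —a→ v1, —b→ v2
  v1 = b.(0 + 0) | b.(b.0 | (0 + 0 + 0)) | —b→ v3, —b→ v4
  v2 = a.b.(0 + 0) | (b.0 | (0 + 0 + 0)) | —a→ v4, —b→ v5
  v3 = (0 + 0) | b.(b.0 | (0 + 0 + 0)) | —b→ v6
  v4 = b.(0 + 0) | (b.0 | (0 + 0 + 0)) | —b→ v6, —b→ v7
  v5 = a.b.(0 + 0) | (0 | (0 + 0 + 0)) | —a→ v7
  v6 = (0 + 0) | (b.0 | (0 + 0 + 0)) | —b→ v8
  v7 = b.(0 + 0) | (0 | (0 + 0 + 0)) | —b→ v8
  v8 = (0 + 0) | (0 | (0 + 0 + 0)) | stopped
Partition-refinement fixed point:
  B0 = {u0, v0}
  B1 = {u1, v1}
  B2 = {u3, u4, v3, v4}
  B3 = {u6, u7, v6, v7}
  B4 = {u8, v8}
  B5 = {u2, v2}
  B6 = {u5, v5}
u0 ∈ B0, v0 ∈ B0 → same block

P ~ Q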